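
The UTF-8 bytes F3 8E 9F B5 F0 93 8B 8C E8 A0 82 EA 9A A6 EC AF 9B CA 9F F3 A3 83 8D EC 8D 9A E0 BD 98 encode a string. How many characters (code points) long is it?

9

Byte at offset 0: 0xF3 = 11110011 → 4-byte char (#1). Advance 4.
Byte at offset 4: 0xF0 = 11110000 → 4-byte char (#2). Advance 4.
Byte at offset 8: 0xE8 = 11101000 → 3-byte char (#3). Advance 3.
Byte at offset 11: 0xEA = 11101010 → 3-byte char (#4). Advance 3.
Byte at offset 14: 0xEC = 11101100 → 3-byte char (#5). Advance 3.
Byte at offset 17: 0xCA = 11001010 → 2-byte char (#6). Advance 2.
Byte at offset 19: 0xF3 = 11110011 → 4-byte char (#7). Advance 4.
Byte at offset 23: 0xEC = 11101100 → 3-byte char (#8). Advance 3.
Byte at offset 26: 0xE0 = 11100000 → 3-byte char (#9). Advance 3.
Reached end at offset 29 after 9 code points.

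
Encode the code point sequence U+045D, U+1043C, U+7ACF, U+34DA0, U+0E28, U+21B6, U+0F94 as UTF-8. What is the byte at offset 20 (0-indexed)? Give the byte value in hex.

U+045D → 2-byte form D1 9D at offsets 0–1.
U+1043C → 4-byte form F0 90 90 BC at offsets 2–5.
U+7ACF → 3-byte form E7 AB 8F at offsets 6–8.
U+34DA0 → 4-byte form F0 B4 B6 A0 at offsets 9–12.
U+0E28 → 3-byte form E0 B8 A8 at offsets 13–15.
U+21B6 → 3-byte form E2 86 B6 at offsets 16–18.
U+0F94 → 3-byte form E0 BE 94 at offsets 19–21.
Offset 20 falls in char 7's range; it's byte 2 of E0 BE 94 = 0xBE.

0xBE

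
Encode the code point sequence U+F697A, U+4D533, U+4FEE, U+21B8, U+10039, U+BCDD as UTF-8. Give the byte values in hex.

F3 B6 A5 BA F1 8D 94 B3 E4 BF AE E2 86 B8 F0 90 80 B9 EB B3 9D

U+F697A: 4-byte form → F3 B6 A5 BA.
U+4D533: 4-byte form → F1 8D 94 B3.
U+4FEE: 3-byte form → E4 BF AE.
U+21B8: 3-byte form → E2 86 B8.
U+10039: 4-byte form → F0 90 80 B9.
U+BCDD: 3-byte form → EB B3 9D.
Concatenated (21 bytes): F3 B6 A5 BA F1 8D 94 B3 E4 BF AE E2 86 B8 F0 90 80 B9 EB B3 9D.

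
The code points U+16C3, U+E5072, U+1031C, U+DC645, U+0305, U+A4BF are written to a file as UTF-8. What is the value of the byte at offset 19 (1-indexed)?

1-indexed offset 19 is 0-indexed offset 18.
U+16C3 → 3-byte form E1 9B 83 at offsets 0–2.
U+E5072 → 4-byte form F3 A5 81 B2 at offsets 3–6.
U+1031C → 4-byte form F0 90 8C 9C at offsets 7–10.
U+DC645 → 4-byte form F3 9C 99 85 at offsets 11–14.
U+0305 → 2-byte form CC 85 at offsets 15–16.
U+A4BF → 3-byte form EA 92 BF at offsets 17–19.
Offset 18 falls in char 6's range; it's byte 2 of EA 92 BF = 0x92.

0x92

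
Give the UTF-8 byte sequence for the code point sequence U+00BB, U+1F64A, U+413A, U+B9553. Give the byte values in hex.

C2 BB F0 9F 99 8A E4 84 BA F2 B9 95 93

U+00BB: 2-byte form → C2 BB.
U+1F64A: 4-byte form → F0 9F 99 8A.
U+413A: 3-byte form → E4 84 BA.
U+B9553: 4-byte form → F2 B9 95 93.
Concatenated (13 bytes): C2 BB F0 9F 99 8A E4 84 BA F2 B9 95 93.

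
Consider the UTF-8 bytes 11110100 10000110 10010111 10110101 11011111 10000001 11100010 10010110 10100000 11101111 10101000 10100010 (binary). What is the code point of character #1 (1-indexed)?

U+1065F5

Offset 0: leading byte 0xF4 = 11110100 → 4-byte char #1 = F4 86 97 B5.
Leading byte 0xF4 = 11110100 matches 11110xxx → 4-byte sequence.
Byte 1: 0xF4 = 11110100, payload 100 (3 bits).
Byte 2: 0x86 = 10000110 (10xxxxxx ✓), payload 000110.
Byte 3: 0x97 = 10010111 (10xxxxxx ✓), payload 010111.
Byte 4: 0xB5 = 10110101 (10xxxxxx ✓), payload 110101.
Concatenate: 100000110010111110101 = 0x1065F5 (21 bits → U+1065F5).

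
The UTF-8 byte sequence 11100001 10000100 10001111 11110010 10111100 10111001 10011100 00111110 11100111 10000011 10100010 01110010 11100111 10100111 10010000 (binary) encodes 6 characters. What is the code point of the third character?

Offset 0: leading byte 0xE1 = 11100001 → 3-byte char #1 = E1 84 8F.
Offset 3: leading byte 0xF2 = 11110010 → 4-byte char #2 = F2 BC B9 9C.
Offset 7: leading byte 0x3E = 00111110 → 1-byte char #3 = 3E.
Leading byte 0x3E = 00111110 matches 0xxxxxxx → 1-byte sequence.
Byte 1: 0x3E = 00111110, payload 0111110 (7 bits).
Concatenate: 0111110 = 0x3E (7 bits → U+003E).

U+003E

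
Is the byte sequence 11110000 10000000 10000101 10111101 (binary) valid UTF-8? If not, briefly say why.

Leading byte 0xF0 = 11110000 → 4-byte form.
Continuation bytes all match 10xxxxxx. Payload decodes to 0x17D.
But 0x17D < 0x10000, the minimum for a 4-byte sequence — this is an overlong encoding.

invalid (overlong encoding)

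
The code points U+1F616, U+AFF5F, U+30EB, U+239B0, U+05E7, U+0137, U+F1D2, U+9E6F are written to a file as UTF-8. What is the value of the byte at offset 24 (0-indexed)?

0xAF

U+1F616 → 4-byte form F0 9F 98 96 at offsets 0–3.
U+AFF5F → 4-byte form F2 AF BD 9F at offsets 4–7.
U+30EB → 3-byte form E3 83 AB at offsets 8–10.
U+239B0 → 4-byte form F0 A3 A6 B0 at offsets 11–14.
U+05E7 → 2-byte form D7 A7 at offsets 15–16.
U+0137 → 2-byte form C4 B7 at offsets 17–18.
U+F1D2 → 3-byte form EF 87 92 at offsets 19–21.
U+9E6F → 3-byte form E9 B9 AF at offsets 22–24.
Offset 24 falls in char 8's range; it's byte 3 of E9 B9 AF = 0xAF.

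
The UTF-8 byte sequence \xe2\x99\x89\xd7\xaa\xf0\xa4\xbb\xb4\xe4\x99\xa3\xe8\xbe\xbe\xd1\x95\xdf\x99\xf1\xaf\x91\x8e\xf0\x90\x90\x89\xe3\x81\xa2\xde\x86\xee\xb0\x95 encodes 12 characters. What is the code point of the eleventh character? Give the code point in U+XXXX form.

Offset 0: leading byte 0xE2 = 11100010 → 3-byte char #1 = E2 99 89.
Offset 3: leading byte 0xD7 = 11010111 → 2-byte char #2 = D7 AA.
Offset 5: leading byte 0xF0 = 11110000 → 4-byte char #3 = F0 A4 BB B4.
Offset 9: leading byte 0xE4 = 11100100 → 3-byte char #4 = E4 99 A3.
Offset 12: leading byte 0xE8 = 11101000 → 3-byte char #5 = E8 BE BE.
Offset 15: leading byte 0xD1 = 11010001 → 2-byte char #6 = D1 95.
Offset 17: leading byte 0xDF = 11011111 → 2-byte char #7 = DF 99.
Offset 19: leading byte 0xF1 = 11110001 → 4-byte char #8 = F1 AF 91 8E.
Offset 23: leading byte 0xF0 = 11110000 → 4-byte char #9 = F0 90 90 89.
Offset 27: leading byte 0xE3 = 11100011 → 3-byte char #10 = E3 81 A2.
Offset 30: leading byte 0xDE = 11011110 → 2-byte char #11 = DE 86.
Leading byte 0xDE = 11011110 matches 110xxxxx → 2-byte sequence.
Byte 1: 0xDE = 11011110, payload 11110 (5 bits).
Byte 2: 0x86 = 10000110 (10xxxxxx ✓), payload 000110.
Concatenate: 11110000110 = 0x786 (11 bits → U+0786).

U+0786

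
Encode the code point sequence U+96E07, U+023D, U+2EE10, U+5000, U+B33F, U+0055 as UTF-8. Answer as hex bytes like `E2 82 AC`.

F2 96 B8 87 C8 BD F0 AE B8 90 E5 80 80 EB 8C BF 55

U+96E07: 4-byte form → F2 96 B8 87.
U+023D: 2-byte form → C8 BD.
U+2EE10: 4-byte form → F0 AE B8 90.
U+5000: 3-byte form → E5 80 80.
U+B33F: 3-byte form → EB 8C BF.
U+0055: 1-byte form → 55.
Concatenated (17 bytes): F2 96 B8 87 C8 BD F0 AE B8 90 E5 80 80 EB 8C BF 55.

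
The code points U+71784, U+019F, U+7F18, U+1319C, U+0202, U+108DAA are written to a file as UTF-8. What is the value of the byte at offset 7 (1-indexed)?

0xE7

1-indexed offset 7 is 0-indexed offset 6.
U+71784 → 4-byte form F1 B1 9E 84 at offsets 0–3.
U+019F → 2-byte form C6 9F at offsets 4–5.
U+7F18 → 3-byte form E7 BC 98 at offsets 6–8.
Offset 6 falls in char 3's range; it's byte 1 of E7 BC 98 = 0xE7.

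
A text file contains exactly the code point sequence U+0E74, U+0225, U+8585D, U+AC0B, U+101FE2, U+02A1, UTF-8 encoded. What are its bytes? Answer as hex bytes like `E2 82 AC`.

E0 B9 B4 C8 A5 F2 85 A1 9D EA B0 8B F4 81 BF A2 CA A1

U+0E74: 3-byte form → E0 B9 B4.
U+0225: 2-byte form → C8 A5.
U+8585D: 4-byte form → F2 85 A1 9D.
U+AC0B: 3-byte form → EA B0 8B.
U+101FE2: 4-byte form → F4 81 BF A2.
U+02A1: 2-byte form → CA A1.
Concatenated (18 bytes): E0 B9 B4 C8 A5 F2 85 A1 9D EA B0 8B F4 81 BF A2 CA A1.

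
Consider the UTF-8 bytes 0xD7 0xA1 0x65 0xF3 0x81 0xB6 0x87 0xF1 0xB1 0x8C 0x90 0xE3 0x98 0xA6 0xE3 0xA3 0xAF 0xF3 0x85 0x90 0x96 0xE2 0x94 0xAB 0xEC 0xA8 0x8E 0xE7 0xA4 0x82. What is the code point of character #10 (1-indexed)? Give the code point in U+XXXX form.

U+7902

Offset 0: leading byte 0xD7 = 11010111 → 2-byte char #1 = D7 A1.
Offset 2: leading byte 0x65 = 01100101 → 1-byte char #2 = 65.
Offset 3: leading byte 0xF3 = 11110011 → 4-byte char #3 = F3 81 B6 87.
Offset 7: leading byte 0xF1 = 11110001 → 4-byte char #4 = F1 B1 8C 90.
Offset 11: leading byte 0xE3 = 11100011 → 3-byte char #5 = E3 98 A6.
Offset 14: leading byte 0xE3 = 11100011 → 3-byte char #6 = E3 A3 AF.
Offset 17: leading byte 0xF3 = 11110011 → 4-byte char #7 = F3 85 90 96.
Offset 21: leading byte 0xE2 = 11100010 → 3-byte char #8 = E2 94 AB.
Offset 24: leading byte 0xEC = 11101100 → 3-byte char #9 = EC A8 8E.
Offset 27: leading byte 0xE7 = 11100111 → 3-byte char #10 = E7 A4 82.
Leading byte 0xE7 = 11100111 matches 1110xxxx → 3-byte sequence.
Byte 1: 0xE7 = 11100111, payload 0111 (4 bits).
Byte 2: 0xA4 = 10100100 (10xxxxxx ✓), payload 100100.
Byte 3: 0x82 = 10000010 (10xxxxxx ✓), payload 000010.
Concatenate: 0111100100000010 = 0x7902 (16 bits → U+7902).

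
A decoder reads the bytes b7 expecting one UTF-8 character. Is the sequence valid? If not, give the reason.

Byte 0xB7 = 10110111 has the form 10xxxxxx — a continuation byte — but there is no preceding leading byte.

invalid (continuation byte with no leading byte)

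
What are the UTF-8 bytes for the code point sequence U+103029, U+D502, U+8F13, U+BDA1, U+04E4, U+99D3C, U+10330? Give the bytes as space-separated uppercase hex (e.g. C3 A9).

F4 83 80 A9 ED 94 82 E8 BC 93 EB B6 A1 D3 A4 F2 99 B4 BC F0 90 8C B0

U+103029: 4-byte form → F4 83 80 A9.
U+D502: 3-byte form → ED 94 82.
U+8F13: 3-byte form → E8 BC 93.
U+BDA1: 3-byte form → EB B6 A1.
U+04E4: 2-byte form → D3 A4.
U+99D3C: 4-byte form → F2 99 B4 BC.
U+10330: 4-byte form → F0 90 8C B0.
Concatenated (23 bytes): F4 83 80 A9 ED 94 82 E8 BC 93 EB B6 A1 D3 A4 F2 99 B4 BC F0 90 8C B0.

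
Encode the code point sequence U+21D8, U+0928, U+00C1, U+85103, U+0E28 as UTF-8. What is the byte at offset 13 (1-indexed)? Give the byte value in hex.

1-indexed offset 13 is 0-indexed offset 12.
U+21D8 → 3-byte form E2 87 98 at offsets 0–2.
U+0928 → 3-byte form E0 A4 A8 at offsets 3–5.
U+00C1 → 2-byte form C3 81 at offsets 6–7.
U+85103 → 4-byte form F2 85 84 83 at offsets 8–11.
U+0E28 → 3-byte form E0 B8 A8 at offsets 12–14.
Offset 12 falls in char 5's range; it's byte 1 of E0 B8 A8 = 0xE0.

0xE0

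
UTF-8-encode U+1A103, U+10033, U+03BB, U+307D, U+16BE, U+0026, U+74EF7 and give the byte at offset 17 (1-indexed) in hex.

1-indexed offset 17 is 0-indexed offset 16.
U+1A103 → 4-byte form F0 9A 84 83 at offsets 0–3.
U+10033 → 4-byte form F0 90 80 B3 at offsets 4–7.
U+03BB → 2-byte form CE BB at offsets 8–9.
U+307D → 3-byte form E3 81 BD at offsets 10–12.
U+16BE → 3-byte form E1 9A BE at offsets 13–15.
U+0026 → 1-byte form 26 at offsets 16–16.
Offset 16 falls in char 6's range; it's byte 1 of 26 = 0x26.

0x26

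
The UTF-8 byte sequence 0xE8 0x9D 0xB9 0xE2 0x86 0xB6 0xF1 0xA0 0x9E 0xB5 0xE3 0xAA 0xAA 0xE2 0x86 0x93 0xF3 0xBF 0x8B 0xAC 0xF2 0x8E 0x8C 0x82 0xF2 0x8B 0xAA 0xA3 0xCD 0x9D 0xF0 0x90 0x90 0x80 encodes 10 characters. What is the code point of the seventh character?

U+8E302

Offset 0: leading byte 0xE8 = 11101000 → 3-byte char #1 = E8 9D B9.
Offset 3: leading byte 0xE2 = 11100010 → 3-byte char #2 = E2 86 B6.
Offset 6: leading byte 0xF1 = 11110001 → 4-byte char #3 = F1 A0 9E B5.
Offset 10: leading byte 0xE3 = 11100011 → 3-byte char #4 = E3 AA AA.
Offset 13: leading byte 0xE2 = 11100010 → 3-byte char #5 = E2 86 93.
Offset 16: leading byte 0xF3 = 11110011 → 4-byte char #6 = F3 BF 8B AC.
Offset 20: leading byte 0xF2 = 11110010 → 4-byte char #7 = F2 8E 8C 82.
Leading byte 0xF2 = 11110010 matches 11110xxx → 4-byte sequence.
Byte 1: 0xF2 = 11110010, payload 010 (3 bits).
Byte 2: 0x8E = 10001110 (10xxxxxx ✓), payload 001110.
Byte 3: 0x8C = 10001100 (10xxxxxx ✓), payload 001100.
Byte 4: 0x82 = 10000010 (10xxxxxx ✓), payload 000010.
Concatenate: 010001110001100000010 = 0x8E302 (21 bits → U+8E302).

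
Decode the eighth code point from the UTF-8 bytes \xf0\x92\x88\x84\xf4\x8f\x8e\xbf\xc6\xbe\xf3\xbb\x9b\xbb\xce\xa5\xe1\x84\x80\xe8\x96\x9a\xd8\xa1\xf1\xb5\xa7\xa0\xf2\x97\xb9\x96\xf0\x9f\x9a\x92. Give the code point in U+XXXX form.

U+0621

Offset 0: leading byte 0xF0 = 11110000 → 4-byte char #1 = F0 92 88 84.
Offset 4: leading byte 0xF4 = 11110100 → 4-byte char #2 = F4 8F 8E BF.
Offset 8: leading byte 0xC6 = 11000110 → 2-byte char #3 = C6 BE.
Offset 10: leading byte 0xF3 = 11110011 → 4-byte char #4 = F3 BB 9B BB.
Offset 14: leading byte 0xCE = 11001110 → 2-byte char #5 = CE A5.
Offset 16: leading byte 0xE1 = 11100001 → 3-byte char #6 = E1 84 80.
Offset 19: leading byte 0xE8 = 11101000 → 3-byte char #7 = E8 96 9A.
Offset 22: leading byte 0xD8 = 11011000 → 2-byte char #8 = D8 A1.
Leading byte 0xD8 = 11011000 matches 110xxxxx → 2-byte sequence.
Byte 1: 0xD8 = 11011000, payload 11000 (5 bits).
Byte 2: 0xA1 = 10100001 (10xxxxxx ✓), payload 100001.
Concatenate: 11000100001 = 0x621 (11 bits → U+0621).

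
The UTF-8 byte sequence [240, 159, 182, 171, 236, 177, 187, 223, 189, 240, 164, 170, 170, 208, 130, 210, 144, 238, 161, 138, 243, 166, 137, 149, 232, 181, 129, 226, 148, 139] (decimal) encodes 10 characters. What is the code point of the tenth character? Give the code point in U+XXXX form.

U+250B

Offset 0: leading byte 0xF0 = 11110000 → 4-byte char #1 = F0 9F B6 AB.
Offset 4: leading byte 0xEC = 11101100 → 3-byte char #2 = EC B1 BB.
Offset 7: leading byte 0xDF = 11011111 → 2-byte char #3 = DF BD.
Offset 9: leading byte 0xF0 = 11110000 → 4-byte char #4 = F0 A4 AA AA.
Offset 13: leading byte 0xD0 = 11010000 → 2-byte char #5 = D0 82.
Offset 15: leading byte 0xD2 = 11010010 → 2-byte char #6 = D2 90.
Offset 17: leading byte 0xEE = 11101110 → 3-byte char #7 = EE A1 8A.
Offset 20: leading byte 0xF3 = 11110011 → 4-byte char #8 = F3 A6 89 95.
Offset 24: leading byte 0xE8 = 11101000 → 3-byte char #9 = E8 B5 81.
Offset 27: leading byte 0xE2 = 11100010 → 3-byte char #10 = E2 94 8B.
Leading byte 0xE2 = 11100010 matches 1110xxxx → 3-byte sequence.
Byte 1: 0xE2 = 11100010, payload 0010 (4 bits).
Byte 2: 0x94 = 10010100 (10xxxxxx ✓), payload 010100.
Byte 3: 0x8B = 10001011 (10xxxxxx ✓), payload 001011.
Concatenate: 0010010100001011 = 0x250B (16 bits → U+250B).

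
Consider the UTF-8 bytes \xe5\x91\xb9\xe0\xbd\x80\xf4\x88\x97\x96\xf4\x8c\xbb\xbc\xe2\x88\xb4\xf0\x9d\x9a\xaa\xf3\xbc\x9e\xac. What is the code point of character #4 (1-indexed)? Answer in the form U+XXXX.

U+10CEFC

Offset 0: leading byte 0xE5 = 11100101 → 3-byte char #1 = E5 91 B9.
Offset 3: leading byte 0xE0 = 11100000 → 3-byte char #2 = E0 BD 80.
Offset 6: leading byte 0xF4 = 11110100 → 4-byte char #3 = F4 88 97 96.
Offset 10: leading byte 0xF4 = 11110100 → 4-byte char #4 = F4 8C BB BC.
Leading byte 0xF4 = 11110100 matches 11110xxx → 4-byte sequence.
Byte 1: 0xF4 = 11110100, payload 100 (3 bits).
Byte 2: 0x8C = 10001100 (10xxxxxx ✓), payload 001100.
Byte 3: 0xBB = 10111011 (10xxxxxx ✓), payload 111011.
Byte 4: 0xBC = 10111100 (10xxxxxx ✓), payload 111100.
Concatenate: 100001100111011111100 = 0x10CEFC (21 bits → U+10CEFC).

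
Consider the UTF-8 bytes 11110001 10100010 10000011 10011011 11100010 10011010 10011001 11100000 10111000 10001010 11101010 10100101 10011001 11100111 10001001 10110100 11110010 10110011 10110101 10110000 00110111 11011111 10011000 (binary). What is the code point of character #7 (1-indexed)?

U+0037

Offset 0: leading byte 0xF1 = 11110001 → 4-byte char #1 = F1 A2 83 9B.
Offset 4: leading byte 0xE2 = 11100010 → 3-byte char #2 = E2 9A 99.
Offset 7: leading byte 0xE0 = 11100000 → 3-byte char #3 = E0 B8 8A.
Offset 10: leading byte 0xEA = 11101010 → 3-byte char #4 = EA A5 99.
Offset 13: leading byte 0xE7 = 11100111 → 3-byte char #5 = E7 89 B4.
Offset 16: leading byte 0xF2 = 11110010 → 4-byte char #6 = F2 B3 B5 B0.
Offset 20: leading byte 0x37 = 00110111 → 1-byte char #7 = 37.
Leading byte 0x37 = 00110111 matches 0xxxxxxx → 1-byte sequence.
Byte 1: 0x37 = 00110111, payload 0110111 (7 bits).
Concatenate: 0110111 = 0x37 (7 bits → U+0037).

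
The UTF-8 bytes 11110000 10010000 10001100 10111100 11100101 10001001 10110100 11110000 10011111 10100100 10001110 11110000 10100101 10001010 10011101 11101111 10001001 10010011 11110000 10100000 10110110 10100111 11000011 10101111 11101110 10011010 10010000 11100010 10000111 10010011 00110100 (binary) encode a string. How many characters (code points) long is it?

10

Byte at offset 0: 0xF0 = 11110000 → 4-byte char (#1). Advance 4.
Byte at offset 4: 0xE5 = 11100101 → 3-byte char (#2). Advance 3.
Byte at offset 7: 0xF0 = 11110000 → 4-byte char (#3). Advance 4.
Byte at offset 11: 0xF0 = 11110000 → 4-byte char (#4). Advance 4.
Byte at offset 15: 0xEF = 11101111 → 3-byte char (#5). Advance 3.
Byte at offset 18: 0xF0 = 11110000 → 4-byte char (#6). Advance 4.
Byte at offset 22: 0xC3 = 11000011 → 2-byte char (#7). Advance 2.
Byte at offset 24: 0xEE = 11101110 → 3-byte char (#8). Advance 3.
Byte at offset 27: 0xE2 = 11100010 → 3-byte char (#9). Advance 3.
Byte at offset 30: 0x34 = 00110100 → 1-byte char (#10). Advance 1.
Reached end at offset 31 after 10 code points.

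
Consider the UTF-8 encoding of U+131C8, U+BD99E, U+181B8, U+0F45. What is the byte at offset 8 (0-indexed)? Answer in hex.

0xF0

U+131C8 → 4-byte form F0 93 87 88 at offsets 0–3.
U+BD99E → 4-byte form F2 BD A6 9E at offsets 4–7.
U+181B8 → 4-byte form F0 98 86 B8 at offsets 8–11.
Offset 8 falls in char 3's range; it's byte 1 of F0 98 86 B8 = 0xF0.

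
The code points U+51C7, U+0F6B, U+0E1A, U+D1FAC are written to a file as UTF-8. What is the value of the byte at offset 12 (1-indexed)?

0xBE

1-indexed offset 12 is 0-indexed offset 11.
U+51C7 → 3-byte form E5 87 87 at offsets 0–2.
U+0F6B → 3-byte form E0 BD AB at offsets 3–5.
U+0E1A → 3-byte form E0 B8 9A at offsets 6–8.
U+D1FAC → 4-byte form F3 91 BE AC at offsets 9–12.
Offset 11 falls in char 4's range; it's byte 3 of F3 91 BE AC = 0xBE.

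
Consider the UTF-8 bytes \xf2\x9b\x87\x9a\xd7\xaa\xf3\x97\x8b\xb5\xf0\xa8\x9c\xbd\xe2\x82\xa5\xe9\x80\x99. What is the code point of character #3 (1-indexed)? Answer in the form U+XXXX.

Offset 0: leading byte 0xF2 = 11110010 → 4-byte char #1 = F2 9B 87 9A.
Offset 4: leading byte 0xD7 = 11010111 → 2-byte char #2 = D7 AA.
Offset 6: leading byte 0xF3 = 11110011 → 4-byte char #3 = F3 97 8B B5.
Leading byte 0xF3 = 11110011 matches 11110xxx → 4-byte sequence.
Byte 1: 0xF3 = 11110011, payload 011 (3 bits).
Byte 2: 0x97 = 10010111 (10xxxxxx ✓), payload 010111.
Byte 3: 0x8B = 10001011 (10xxxxxx ✓), payload 001011.
Byte 4: 0xB5 = 10110101 (10xxxxxx ✓), payload 110101.
Concatenate: 011010111001011110101 = 0xD72F5 (21 bits → U+D72F5).

U+D72F5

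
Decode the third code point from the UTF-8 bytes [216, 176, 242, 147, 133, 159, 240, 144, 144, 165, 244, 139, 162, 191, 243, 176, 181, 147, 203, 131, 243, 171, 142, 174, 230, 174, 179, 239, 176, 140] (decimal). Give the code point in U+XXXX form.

Offset 0: leading byte 0xD8 = 11011000 → 2-byte char #1 = D8 B0.
Offset 2: leading byte 0xF2 = 11110010 → 4-byte char #2 = F2 93 85 9F.
Offset 6: leading byte 0xF0 = 11110000 → 4-byte char #3 = F0 90 90 A5.
Leading byte 0xF0 = 11110000 matches 11110xxx → 4-byte sequence.
Byte 1: 0xF0 = 11110000, payload 000 (3 bits).
Byte 2: 0x90 = 10010000 (10xxxxxx ✓), payload 010000.
Byte 3: 0x90 = 10010000 (10xxxxxx ✓), payload 010000.
Byte 4: 0xA5 = 10100101 (10xxxxxx ✓), payload 100101.
Concatenate: 000010000010000100101 = 0x10425 (21 bits → U+10425).

U+10425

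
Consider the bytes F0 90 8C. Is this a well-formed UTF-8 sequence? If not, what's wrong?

invalid (sequence truncated)

Leading byte 0xF0 = 11110000 → 4-byte form, but only 3 bytes are present.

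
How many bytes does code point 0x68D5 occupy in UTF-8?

U+68D5 = 0x68D5. UTF-8 uses 1 byte below 0x80, 2 below 0x800, 3 below 0x10000, 4 up to 0x10FFFF. 0x68D5 is in U+0800–U+FFFF → 3 bytes.

3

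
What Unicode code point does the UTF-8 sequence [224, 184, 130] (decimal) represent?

U+0E02

Leading byte 0xE0 = 11100000 matches 1110xxxx → 3-byte sequence.
Byte 1: 0xE0 = 11100000, payload 0000 (4 bits).
Byte 2: 0xB8 = 10111000 (10xxxxxx ✓), payload 111000.
Byte 3: 0x82 = 10000010 (10xxxxxx ✓), payload 000010.
Concatenate: 0000111000000010 = 0xE02 (16 bits → U+0E02).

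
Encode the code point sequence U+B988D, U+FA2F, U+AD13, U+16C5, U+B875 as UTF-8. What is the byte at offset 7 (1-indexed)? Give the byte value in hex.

0xAF

1-indexed offset 7 is 0-indexed offset 6.
U+B988D → 4-byte form F2 B9 A2 8D at offsets 0–3.
U+FA2F → 3-byte form EF A8 AF at offsets 4–6.
Offset 6 falls in char 2's range; it's byte 3 of EF A8 AF = 0xAF.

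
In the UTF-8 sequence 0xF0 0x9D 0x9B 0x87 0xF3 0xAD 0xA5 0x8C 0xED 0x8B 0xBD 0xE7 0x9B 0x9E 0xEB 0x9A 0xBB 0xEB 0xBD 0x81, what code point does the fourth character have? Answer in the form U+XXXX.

Offset 0: leading byte 0xF0 = 11110000 → 4-byte char #1 = F0 9D 9B 87.
Offset 4: leading byte 0xF3 = 11110011 → 4-byte char #2 = F3 AD A5 8C.
Offset 8: leading byte 0xED = 11101101 → 3-byte char #3 = ED 8B BD.
Offset 11: leading byte 0xE7 = 11100111 → 3-byte char #4 = E7 9B 9E.
Leading byte 0xE7 = 11100111 matches 1110xxxx → 3-byte sequence.
Byte 1: 0xE7 = 11100111, payload 0111 (4 bits).
Byte 2: 0x9B = 10011011 (10xxxxxx ✓), payload 011011.
Byte 3: 0x9E = 10011110 (10xxxxxx ✓), payload 011110.
Concatenate: 0111011011011110 = 0x76DE (16 bits → U+76DE).

U+76DE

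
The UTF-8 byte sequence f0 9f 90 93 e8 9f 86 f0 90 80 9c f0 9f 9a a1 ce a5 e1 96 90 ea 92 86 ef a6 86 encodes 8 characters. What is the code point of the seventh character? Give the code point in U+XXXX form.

U+A486

Offset 0: leading byte 0xF0 = 11110000 → 4-byte char #1 = F0 9F 90 93.
Offset 4: leading byte 0xE8 = 11101000 → 3-byte char #2 = E8 9F 86.
Offset 7: leading byte 0xF0 = 11110000 → 4-byte char #3 = F0 90 80 9C.
Offset 11: leading byte 0xF0 = 11110000 → 4-byte char #4 = F0 9F 9A A1.
Offset 15: leading byte 0xCE = 11001110 → 2-byte char #5 = CE A5.
Offset 17: leading byte 0xE1 = 11100001 → 3-byte char #6 = E1 96 90.
Offset 20: leading byte 0xEA = 11101010 → 3-byte char #7 = EA 92 86.
Leading byte 0xEA = 11101010 matches 1110xxxx → 3-byte sequence.
Byte 1: 0xEA = 11101010, payload 1010 (4 bits).
Byte 2: 0x92 = 10010010 (10xxxxxx ✓), payload 010010.
Byte 3: 0x86 = 10000110 (10xxxxxx ✓), payload 000110.
Concatenate: 1010010010000110 = 0xA486 (16 bits → U+A486).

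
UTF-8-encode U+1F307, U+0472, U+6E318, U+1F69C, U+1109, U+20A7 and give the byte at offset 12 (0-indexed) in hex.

U+1F307 → 4-byte form F0 9F 8C 87 at offsets 0–3.
U+0472 → 2-byte form D1 B2 at offsets 4–5.
U+6E318 → 4-byte form F1 AE 8C 98 at offsets 6–9.
U+1F69C → 4-byte form F0 9F 9A 9C at offsets 10–13.
Offset 12 falls in char 4's range; it's byte 3 of F0 9F 9A 9C = 0x9A.

0x9A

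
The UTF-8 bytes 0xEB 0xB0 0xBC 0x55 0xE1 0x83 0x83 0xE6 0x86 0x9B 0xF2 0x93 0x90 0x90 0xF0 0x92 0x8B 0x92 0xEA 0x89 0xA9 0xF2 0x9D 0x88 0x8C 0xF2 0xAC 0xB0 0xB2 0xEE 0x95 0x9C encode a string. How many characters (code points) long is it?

10

Byte at offset 0: 0xEB = 11101011 → 3-byte char (#1). Advance 3.
Byte at offset 3: 0x55 = 01010101 → 1-byte char (#2). Advance 1.
Byte at offset 4: 0xE1 = 11100001 → 3-byte char (#3). Advance 3.
Byte at offset 7: 0xE6 = 11100110 → 3-byte char (#4). Advance 3.
Byte at offset 10: 0xF2 = 11110010 → 4-byte char (#5). Advance 4.
Byte at offset 14: 0xF0 = 11110000 → 4-byte char (#6). Advance 4.
Byte at offset 18: 0xEA = 11101010 → 3-byte char (#7). Advance 3.
Byte at offset 21: 0xF2 = 11110010 → 4-byte char (#8). Advance 4.
Byte at offset 25: 0xF2 = 11110010 → 4-byte char (#9). Advance 4.
Byte at offset 29: 0xEE = 11101110 → 3-byte char (#10). Advance 3.
Reached end at offset 32 after 10 code points.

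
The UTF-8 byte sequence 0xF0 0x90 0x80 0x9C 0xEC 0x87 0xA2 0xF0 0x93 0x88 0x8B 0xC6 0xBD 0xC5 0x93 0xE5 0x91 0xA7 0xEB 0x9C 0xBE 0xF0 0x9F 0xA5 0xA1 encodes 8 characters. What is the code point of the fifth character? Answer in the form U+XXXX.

U+0153

Offset 0: leading byte 0xF0 = 11110000 → 4-byte char #1 = F0 90 80 9C.
Offset 4: leading byte 0xEC = 11101100 → 3-byte char #2 = EC 87 A2.
Offset 7: leading byte 0xF0 = 11110000 → 4-byte char #3 = F0 93 88 8B.
Offset 11: leading byte 0xC6 = 11000110 → 2-byte char #4 = C6 BD.
Offset 13: leading byte 0xC5 = 11000101 → 2-byte char #5 = C5 93.
Leading byte 0xC5 = 11000101 matches 110xxxxx → 2-byte sequence.
Byte 1: 0xC5 = 11000101, payload 00101 (5 bits).
Byte 2: 0x93 = 10010011 (10xxxxxx ✓), payload 010011.
Concatenate: 00101010011 = 0x153 (11 bits → U+0153).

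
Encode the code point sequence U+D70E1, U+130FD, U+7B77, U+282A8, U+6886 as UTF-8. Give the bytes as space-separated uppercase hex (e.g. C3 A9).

F3 97 83 A1 F0 93 83 BD E7 AD B7 F0 A8 8A A8 E6 A2 86

U+D70E1: 4-byte form → F3 97 83 A1.
U+130FD: 4-byte form → F0 93 83 BD.
U+7B77: 3-byte form → E7 AD B7.
U+282A8: 4-byte form → F0 A8 8A A8.
U+6886: 3-byte form → E6 A2 86.
Concatenated (18 bytes): F3 97 83 A1 F0 93 83 BD E7 AD B7 F0 A8 8A A8 E6 A2 86.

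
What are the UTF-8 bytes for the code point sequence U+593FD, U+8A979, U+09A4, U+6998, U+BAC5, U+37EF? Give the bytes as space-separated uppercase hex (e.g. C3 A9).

U+593FD: 4-byte form → F1 99 8F BD.
U+8A979: 4-byte form → F2 8A A5 B9.
U+09A4: 3-byte form → E0 A6 A4.
U+6998: 3-byte form → E6 A6 98.
U+BAC5: 3-byte form → EB AB 85.
U+37EF: 3-byte form → E3 9F AF.
Concatenated (20 bytes): F1 99 8F BD F2 8A A5 B9 E0 A6 A4 E6 A6 98 EB AB 85 E3 9F AF.

F1 99 8F BD F2 8A A5 B9 E0 A6 A4 E6 A6 98 EB AB 85 E3 9F AF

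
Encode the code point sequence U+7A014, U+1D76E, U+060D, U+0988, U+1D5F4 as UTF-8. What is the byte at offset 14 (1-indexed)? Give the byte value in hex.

1-indexed offset 14 is 0-indexed offset 13.
U+7A014 → 4-byte form F1 BA 80 94 at offsets 0–3.
U+1D76E → 4-byte form F0 9D 9D AE at offsets 4–7.
U+060D → 2-byte form D8 8D at offsets 8–9.
U+0988 → 3-byte form E0 A6 88 at offsets 10–12.
U+1D5F4 → 4-byte form F0 9D 97 B4 at offsets 13–16.
Offset 13 falls in char 5's range; it's byte 1 of F0 9D 97 B4 = 0xF0.

0xF0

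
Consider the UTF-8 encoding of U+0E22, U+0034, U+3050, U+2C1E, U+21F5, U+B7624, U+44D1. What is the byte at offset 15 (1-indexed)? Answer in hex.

1-indexed offset 15 is 0-indexed offset 14.
U+0E22 → 3-byte form E0 B8 A2 at offsets 0–2.
U+0034 → 1-byte form 34 at offsets 3–3.
U+3050 → 3-byte form E3 81 90 at offsets 4–6.
U+2C1E → 3-byte form E2 B0 9E at offsets 7–9.
U+21F5 → 3-byte form E2 87 B5 at offsets 10–12.
U+B7624 → 4-byte form F2 B7 98 A4 at offsets 13–16.
Offset 14 falls in char 6's range; it's byte 2 of F2 B7 98 A4 = 0xB7.

0xB7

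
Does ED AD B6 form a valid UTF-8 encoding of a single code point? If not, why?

invalid (encodes a surrogate (U+D800–U+DFFF))

Structurally a 3-byte sequence; payload = 0xDB76.
But 0xDB76 is in U+D800–U+DFFF, the surrogate range. Surrogates are not Unicode scalar values and are forbidden in UTF-8.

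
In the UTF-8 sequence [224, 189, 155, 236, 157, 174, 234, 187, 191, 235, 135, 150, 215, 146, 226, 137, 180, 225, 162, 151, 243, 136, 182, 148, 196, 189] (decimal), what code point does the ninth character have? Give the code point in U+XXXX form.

Offset 0: leading byte 0xE0 = 11100000 → 3-byte char #1 = E0 BD 9B.
Offset 3: leading byte 0xEC = 11101100 → 3-byte char #2 = EC 9D AE.
Offset 6: leading byte 0xEA = 11101010 → 3-byte char #3 = EA BB BF.
Offset 9: leading byte 0xEB = 11101011 → 3-byte char #4 = EB 87 96.
Offset 12: leading byte 0xD7 = 11010111 → 2-byte char #5 = D7 92.
Offset 14: leading byte 0xE2 = 11100010 → 3-byte char #6 = E2 89 B4.
Offset 17: leading byte 0xE1 = 11100001 → 3-byte char #7 = E1 A2 97.
Offset 20: leading byte 0xF3 = 11110011 → 4-byte char #8 = F3 88 B6 94.
Offset 24: leading byte 0xC4 = 11000100 → 2-byte char #9 = C4 BD.
Leading byte 0xC4 = 11000100 matches 110xxxxx → 2-byte sequence.
Byte 1: 0xC4 = 11000100, payload 00100 (5 bits).
Byte 2: 0xBD = 10111101 (10xxxxxx ✓), payload 111101.
Concatenate: 00100111101 = 0x13D (11 bits → U+013D).

U+013D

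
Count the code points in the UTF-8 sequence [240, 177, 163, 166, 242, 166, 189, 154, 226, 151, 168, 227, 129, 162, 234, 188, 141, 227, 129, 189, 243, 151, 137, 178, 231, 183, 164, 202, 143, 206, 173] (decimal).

Byte at offset 0: 0xF0 = 11110000 → 4-byte char (#1). Advance 4.
Byte at offset 4: 0xF2 = 11110010 → 4-byte char (#2). Advance 4.
Byte at offset 8: 0xE2 = 11100010 → 3-byte char (#3). Advance 3.
Byte at offset 11: 0xE3 = 11100011 → 3-byte char (#4). Advance 3.
Byte at offset 14: 0xEA = 11101010 → 3-byte char (#5). Advance 3.
Byte at offset 17: 0xE3 = 11100011 → 3-byte char (#6). Advance 3.
Byte at offset 20: 0xF3 = 11110011 → 4-byte char (#7). Advance 4.
Byte at offset 24: 0xE7 = 11100111 → 3-byte char (#8). Advance 3.
Byte at offset 27: 0xCA = 11001010 → 2-byte char (#9). Advance 2.
Byte at offset 29: 0xCE = 11001110 → 2-byte char (#10). Advance 2.
Reached end at offset 31 after 10 code points.

10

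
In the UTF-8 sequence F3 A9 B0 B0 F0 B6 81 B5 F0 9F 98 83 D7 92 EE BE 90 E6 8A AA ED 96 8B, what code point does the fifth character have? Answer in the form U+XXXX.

Offset 0: leading byte 0xF3 = 11110011 → 4-byte char #1 = F3 A9 B0 B0.
Offset 4: leading byte 0xF0 = 11110000 → 4-byte char #2 = F0 B6 81 B5.
Offset 8: leading byte 0xF0 = 11110000 → 4-byte char #3 = F0 9F 98 83.
Offset 12: leading byte 0xD7 = 11010111 → 2-byte char #4 = D7 92.
Offset 14: leading byte 0xEE = 11101110 → 3-byte char #5 = EE BE 90.
Leading byte 0xEE = 11101110 matches 1110xxxx → 3-byte sequence.
Byte 1: 0xEE = 11101110, payload 1110 (4 bits).
Byte 2: 0xBE = 10111110 (10xxxxxx ✓), payload 111110.
Byte 3: 0x90 = 10010000 (10xxxxxx ✓), payload 010000.
Concatenate: 1110111110010000 = 0xEF90 (16 bits → U+EF90).

U+EF90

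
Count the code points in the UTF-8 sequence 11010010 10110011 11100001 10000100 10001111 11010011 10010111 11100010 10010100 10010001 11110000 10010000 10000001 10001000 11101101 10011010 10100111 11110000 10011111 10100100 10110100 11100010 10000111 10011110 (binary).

8

Byte at offset 0: 0xD2 = 11010010 → 2-byte char (#1). Advance 2.
Byte at offset 2: 0xE1 = 11100001 → 3-byte char (#2). Advance 3.
Byte at offset 5: 0xD3 = 11010011 → 2-byte char (#3). Advance 2.
Byte at offset 7: 0xE2 = 11100010 → 3-byte char (#4). Advance 3.
Byte at offset 10: 0xF0 = 11110000 → 4-byte char (#5). Advance 4.
Byte at offset 14: 0xED = 11101101 → 3-byte char (#6). Advance 3.
Byte at offset 17: 0xF0 = 11110000 → 4-byte char (#7). Advance 4.
Byte at offset 21: 0xE2 = 11100010 → 3-byte char (#8). Advance 3.
Reached end at offset 24 after 8 code points.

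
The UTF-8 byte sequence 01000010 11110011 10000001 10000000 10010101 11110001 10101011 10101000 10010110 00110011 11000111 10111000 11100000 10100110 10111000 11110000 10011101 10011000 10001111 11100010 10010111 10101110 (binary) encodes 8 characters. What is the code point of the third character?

U+6BA16

Offset 0: leading byte 0x42 = 01000010 → 1-byte char #1 = 42.
Offset 1: leading byte 0xF3 = 11110011 → 4-byte char #2 = F3 81 80 95.
Offset 5: leading byte 0xF1 = 11110001 → 4-byte char #3 = F1 AB A8 96.
Leading byte 0xF1 = 11110001 matches 11110xxx → 4-byte sequence.
Byte 1: 0xF1 = 11110001, payload 001 (3 bits).
Byte 2: 0xAB = 10101011 (10xxxxxx ✓), payload 101011.
Byte 3: 0xA8 = 10101000 (10xxxxxx ✓), payload 101000.
Byte 4: 0x96 = 10010110 (10xxxxxx ✓), payload 010110.
Concatenate: 001101011101000010110 = 0x6BA16 (21 bits → U+6BA16).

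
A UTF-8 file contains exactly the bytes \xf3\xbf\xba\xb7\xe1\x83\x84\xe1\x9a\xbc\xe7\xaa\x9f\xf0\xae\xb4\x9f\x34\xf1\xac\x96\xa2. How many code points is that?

7

Byte at offset 0: 0xF3 = 11110011 → 4-byte char (#1). Advance 4.
Byte at offset 4: 0xE1 = 11100001 → 3-byte char (#2). Advance 3.
Byte at offset 7: 0xE1 = 11100001 → 3-byte char (#3). Advance 3.
Byte at offset 10: 0xE7 = 11100111 → 3-byte char (#4). Advance 3.
Byte at offset 13: 0xF0 = 11110000 → 4-byte char (#5). Advance 4.
Byte at offset 17: 0x34 = 00110100 → 1-byte char (#6). Advance 1.
Byte at offset 18: 0xF1 = 11110001 → 4-byte char (#7). Advance 4.
Reached end at offset 22 after 7 code points.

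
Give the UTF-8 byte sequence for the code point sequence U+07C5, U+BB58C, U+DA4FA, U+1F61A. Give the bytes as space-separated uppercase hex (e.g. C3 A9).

DF 85 F2 BB 96 8C F3 9A 93 BA F0 9F 98 9A

U+07C5: 2-byte form → DF 85.
U+BB58C: 4-byte form → F2 BB 96 8C.
U+DA4FA: 4-byte form → F3 9A 93 BA.
U+1F61A: 4-byte form → F0 9F 98 9A.
Concatenated (14 bytes): DF 85 F2 BB 96 8C F3 9A 93 BA F0 9F 98 9A.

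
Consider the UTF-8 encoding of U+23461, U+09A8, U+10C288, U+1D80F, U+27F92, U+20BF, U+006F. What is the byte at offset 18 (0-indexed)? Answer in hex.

U+23461 → 4-byte form F0 A3 91 A1 at offsets 0–3.
U+09A8 → 3-byte form E0 A6 A8 at offsets 4–6.
U+10C288 → 4-byte form F4 8C 8A 88 at offsets 7–10.
U+1D80F → 4-byte form F0 9D A0 8F at offsets 11–14.
U+27F92 → 4-byte form F0 A7 BE 92 at offsets 15–18.
Offset 18 falls in char 5's range; it's byte 4 of F0 A7 BE 92 = 0x92.

0x92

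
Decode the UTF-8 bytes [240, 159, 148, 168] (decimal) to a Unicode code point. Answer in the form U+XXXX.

Leading byte 0xF0 = 11110000 matches 11110xxx → 4-byte sequence.
Byte 1: 0xF0 = 11110000, payload 000 (3 bits).
Byte 2: 0x9F = 10011111 (10xxxxxx ✓), payload 011111.
Byte 3: 0x94 = 10010100 (10xxxxxx ✓), payload 010100.
Byte 4: 0xA8 = 10101000 (10xxxxxx ✓), payload 101000.
Concatenate: 000011111010100101000 = 0x1F528 (21 bits → U+1F528).

U+1F528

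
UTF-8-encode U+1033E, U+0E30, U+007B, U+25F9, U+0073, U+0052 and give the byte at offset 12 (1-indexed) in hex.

0x73

1-indexed offset 12 is 0-indexed offset 11.
U+1033E → 4-byte form F0 90 8C BE at offsets 0–3.
U+0E30 → 3-byte form E0 B8 B0 at offsets 4–6.
U+007B → 1-byte form 7B at offsets 7–7.
U+25F9 → 3-byte form E2 97 B9 at offsets 8–10.
U+0073 → 1-byte form 73 at offsets 11–11.
Offset 11 falls in char 5's range; it's byte 1 of 73 = 0x73.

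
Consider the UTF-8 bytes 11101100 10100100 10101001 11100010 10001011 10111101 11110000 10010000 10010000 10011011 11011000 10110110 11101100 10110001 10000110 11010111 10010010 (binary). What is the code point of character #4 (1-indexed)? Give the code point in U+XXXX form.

Offset 0: leading byte 0xEC = 11101100 → 3-byte char #1 = EC A4 A9.
Offset 3: leading byte 0xE2 = 11100010 → 3-byte char #2 = E2 8B BD.
Offset 6: leading byte 0xF0 = 11110000 → 4-byte char #3 = F0 90 90 9B.
Offset 10: leading byte 0xD8 = 11011000 → 2-byte char #4 = D8 B6.
Leading byte 0xD8 = 11011000 matches 110xxxxx → 2-byte sequence.
Byte 1: 0xD8 = 11011000, payload 11000 (5 bits).
Byte 2: 0xB6 = 10110110 (10xxxxxx ✓), payload 110110.
Concatenate: 11000110110 = 0x636 (11 bits → U+0636).

U+0636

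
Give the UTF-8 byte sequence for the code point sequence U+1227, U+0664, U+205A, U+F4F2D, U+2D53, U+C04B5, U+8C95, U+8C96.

E1 88 A7 D9 A4 E2 81 9A F3 B4 BC AD E2 B5 93 F3 80 92 B5 E8 B2 95 E8 B2 96

U+1227: 3-byte form → E1 88 A7.
U+0664: 2-byte form → D9 A4.
U+205A: 3-byte form → E2 81 9A.
U+F4F2D: 4-byte form → F3 B4 BC AD.
U+2D53: 3-byte form → E2 B5 93.
U+C04B5: 4-byte form → F3 80 92 B5.
U+8C95: 3-byte form → E8 B2 95.
U+8C96: 3-byte form → E8 B2 96.
Concatenated (25 bytes): E1 88 A7 D9 A4 E2 81 9A F3 B4 BC AD E2 B5 93 F3 80 92 B5 E8 B2 95 E8 B2 96.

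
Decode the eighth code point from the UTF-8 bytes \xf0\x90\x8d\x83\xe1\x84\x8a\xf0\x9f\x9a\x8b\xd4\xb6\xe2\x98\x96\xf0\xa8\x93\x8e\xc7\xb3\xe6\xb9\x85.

U+6E45

Offset 0: leading byte 0xF0 = 11110000 → 4-byte char #1 = F0 90 8D 83.
Offset 4: leading byte 0xE1 = 11100001 → 3-byte char #2 = E1 84 8A.
Offset 7: leading byte 0xF0 = 11110000 → 4-byte char #3 = F0 9F 9A 8B.
Offset 11: leading byte 0xD4 = 11010100 → 2-byte char #4 = D4 B6.
Offset 13: leading byte 0xE2 = 11100010 → 3-byte char #5 = E2 98 96.
Offset 16: leading byte 0xF0 = 11110000 → 4-byte char #6 = F0 A8 93 8E.
Offset 20: leading byte 0xC7 = 11000111 → 2-byte char #7 = C7 B3.
Offset 22: leading byte 0xE6 = 11100110 → 3-byte char #8 = E6 B9 85.
Leading byte 0xE6 = 11100110 matches 1110xxxx → 3-byte sequence.
Byte 1: 0xE6 = 11100110, payload 0110 (4 bits).
Byte 2: 0xB9 = 10111001 (10xxxxxx ✓), payload 111001.
Byte 3: 0x85 = 10000101 (10xxxxxx ✓), payload 000101.
Concatenate: 0110111001000101 = 0x6E45 (16 bits → U+6E45).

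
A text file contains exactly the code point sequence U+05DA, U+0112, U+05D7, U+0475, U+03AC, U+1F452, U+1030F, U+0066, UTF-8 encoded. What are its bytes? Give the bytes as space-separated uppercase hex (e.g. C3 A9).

D7 9A C4 92 D7 97 D1 B5 CE AC F0 9F 91 92 F0 90 8C 8F 66

U+05DA: 2-byte form → D7 9A.
U+0112: 2-byte form → C4 92.
U+05D7: 2-byte form → D7 97.
U+0475: 2-byte form → D1 B5.
U+03AC: 2-byte form → CE AC.
U+1F452: 4-byte form → F0 9F 91 92.
U+1030F: 4-byte form → F0 90 8C 8F.
U+0066: 1-byte form → 66.
Concatenated (19 bytes): D7 9A C4 92 D7 97 D1 B5 CE AC F0 9F 91 92 F0 90 8C 8F 66.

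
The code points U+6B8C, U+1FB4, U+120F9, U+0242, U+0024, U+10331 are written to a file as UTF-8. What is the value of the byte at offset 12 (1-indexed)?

0x82

1-indexed offset 12 is 0-indexed offset 11.
U+6B8C → 3-byte form E6 AE 8C at offsets 0–2.
U+1FB4 → 3-byte form E1 BE B4 at offsets 3–5.
U+120F9 → 4-byte form F0 92 83 B9 at offsets 6–9.
U+0242 → 2-byte form C9 82 at offsets 10–11.
Offset 11 falls in char 4's range; it's byte 2 of C9 82 = 0x82.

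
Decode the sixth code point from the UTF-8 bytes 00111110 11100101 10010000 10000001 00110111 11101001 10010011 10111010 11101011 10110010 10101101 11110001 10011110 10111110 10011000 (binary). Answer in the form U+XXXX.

Offset 0: leading byte 0x3E = 00111110 → 1-byte char #1 = 3E.
Offset 1: leading byte 0xE5 = 11100101 → 3-byte char #2 = E5 90 81.
Offset 4: leading byte 0x37 = 00110111 → 1-byte char #3 = 37.
Offset 5: leading byte 0xE9 = 11101001 → 3-byte char #4 = E9 93 BA.
Offset 8: leading byte 0xEB = 11101011 → 3-byte char #5 = EB B2 AD.
Offset 11: leading byte 0xF1 = 11110001 → 4-byte char #6 = F1 9E BE 98.
Leading byte 0xF1 = 11110001 matches 11110xxx → 4-byte sequence.
Byte 1: 0xF1 = 11110001, payload 001 (3 bits).
Byte 2: 0x9E = 10011110 (10xxxxxx ✓), payload 011110.
Byte 3: 0xBE = 10111110 (10xxxxxx ✓), payload 111110.
Byte 4: 0x98 = 10011000 (10xxxxxx ✓), payload 011000.
Concatenate: 001011110111110011000 = 0x5EF98 (21 bits → U+5EF98).

U+5EF98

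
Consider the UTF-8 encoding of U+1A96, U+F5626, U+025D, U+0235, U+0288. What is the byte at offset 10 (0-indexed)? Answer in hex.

0xB5

U+1A96 → 3-byte form E1 AA 96 at offsets 0–2.
U+F5626 → 4-byte form F3 B5 98 A6 at offsets 3–6.
U+025D → 2-byte form C9 9D at offsets 7–8.
U+0235 → 2-byte form C8 B5 at offsets 9–10.
Offset 10 falls in char 4's range; it's byte 2 of C8 B5 = 0xB5.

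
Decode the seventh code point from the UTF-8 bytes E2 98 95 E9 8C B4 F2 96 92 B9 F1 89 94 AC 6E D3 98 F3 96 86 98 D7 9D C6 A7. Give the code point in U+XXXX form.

U+D6198

Offset 0: leading byte 0xE2 = 11100010 → 3-byte char #1 = E2 98 95.
Offset 3: leading byte 0xE9 = 11101001 → 3-byte char #2 = E9 8C B4.
Offset 6: leading byte 0xF2 = 11110010 → 4-byte char #3 = F2 96 92 B9.
Offset 10: leading byte 0xF1 = 11110001 → 4-byte char #4 = F1 89 94 AC.
Offset 14: leading byte 0x6E = 01101110 → 1-byte char #5 = 6E.
Offset 15: leading byte 0xD3 = 11010011 → 2-byte char #6 = D3 98.
Offset 17: leading byte 0xF3 = 11110011 → 4-byte char #7 = F3 96 86 98.
Leading byte 0xF3 = 11110011 matches 11110xxx → 4-byte sequence.
Byte 1: 0xF3 = 11110011, payload 011 (3 bits).
Byte 2: 0x96 = 10010110 (10xxxxxx ✓), payload 010110.
Byte 3: 0x86 = 10000110 (10xxxxxx ✓), payload 000110.
Byte 4: 0x98 = 10011000 (10xxxxxx ✓), payload 011000.
Concatenate: 011010110000110011000 = 0xD6198 (21 bits → U+D6198).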